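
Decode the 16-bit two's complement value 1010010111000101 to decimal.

MSB is 1, so the value is negative. Find the magnitude:
1. Invert bits:  0101101000111010
2. Add 1:        0101101000111011  = 23099
3. Apply sign:   -23099

Answer: -23099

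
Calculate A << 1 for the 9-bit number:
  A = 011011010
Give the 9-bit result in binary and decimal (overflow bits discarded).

Shift left by 1: drop the top 1 bit(s), append 1 zero(s) on the right.
  011011010  ->  discard [0], keep [11011010], append 0
= 110110100

Answer: 110110100 (436)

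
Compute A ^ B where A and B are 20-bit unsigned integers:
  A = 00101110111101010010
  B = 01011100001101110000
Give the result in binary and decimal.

Apply ^ to each column (1 where bits differ):
  00101110111101010010
^ 01011100001101110000
----------------------
  01110010110000100010

Answer: 01110010110000100010 (470050)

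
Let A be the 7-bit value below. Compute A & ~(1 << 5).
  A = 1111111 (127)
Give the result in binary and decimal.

Mask = ~(1 << 5) = 1011111
Bit 5 of A is 1, so AND-ing with the mask clears it to 0.
  1111111
& 1011111
---------
  1011111

Answer: 1011111 (95)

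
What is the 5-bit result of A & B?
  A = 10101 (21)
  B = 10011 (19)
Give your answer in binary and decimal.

Apply & to each column (1 only where both bits are 1):
  10101
& 10011
-------
  10001

Answer: 10001 (17)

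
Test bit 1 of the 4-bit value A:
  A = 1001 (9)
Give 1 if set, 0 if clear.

Bit 1 is the 2nd from the right.
  1001
    ^
That bit is 0.

Answer: 0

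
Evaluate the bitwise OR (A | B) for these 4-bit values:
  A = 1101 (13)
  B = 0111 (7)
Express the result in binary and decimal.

Apply | to each column (1 where either bit is 1):
  1101
| 0111
------
  1111

Answer: 1111 (15)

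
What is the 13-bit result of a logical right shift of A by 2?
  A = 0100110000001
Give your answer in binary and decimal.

Logical shift right by 2: drop the bottom 2 bit(s), prepend 2 zero(s) on the left.
  0100110000001  ->  keep [01001100000], discard [01], prepend 00
= 0001001100000

Answer: 0001001100000 (608)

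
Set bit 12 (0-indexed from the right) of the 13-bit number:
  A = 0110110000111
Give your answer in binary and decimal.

Mask = 1 << 12 = 1000000000000
Bit 12 of A is 0, so OR-ing with the mask flips it to 1.
  0110110000111
| 1000000000000
---------------
  1110110000111

Answer: 1110110000111 (7559)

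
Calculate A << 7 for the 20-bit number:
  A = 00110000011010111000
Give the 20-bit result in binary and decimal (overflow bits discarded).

Shift left by 7: drop the top 7 bit(s), append 7 zero(s) on the right.
  00110000011010111000  ->  discard [0011000], keep [0011010111000], append 0000000
= 00110101110000000000

Answer: 00110101110000000000 (220160)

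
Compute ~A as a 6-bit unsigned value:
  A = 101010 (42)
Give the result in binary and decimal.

Flip each bit (0->1, 1->0):
  101010
  010101

Answer: 010101 (21)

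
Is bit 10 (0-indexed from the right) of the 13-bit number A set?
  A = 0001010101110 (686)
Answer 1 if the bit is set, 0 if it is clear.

Bit 10 is the 11th from the right.
  0001010101110
    ^
That bit is 0.

Answer: 0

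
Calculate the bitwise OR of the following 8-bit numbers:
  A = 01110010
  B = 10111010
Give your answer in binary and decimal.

Apply | to each column (1 where either bit is 1):
  01110010
| 10111010
----------
  11111010

Answer: 11111010 (250)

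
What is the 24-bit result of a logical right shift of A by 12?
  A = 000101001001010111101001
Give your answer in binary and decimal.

Logical shift right by 12: drop the bottom 12 bit(s), prepend 12 zero(s) on the left.
  000101001001010111101001  ->  keep [000101001001], discard [010111101001], prepend 000000000000
= 000000000000000101001001

Answer: 000000000000000101001001 (329)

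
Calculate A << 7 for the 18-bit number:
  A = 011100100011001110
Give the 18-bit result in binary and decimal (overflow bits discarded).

Shift left by 7: drop the top 7 bit(s), append 7 zero(s) on the right.
  011100100011001110  ->  discard [0111001], keep [00011001110], append 0000000
= 000110011100000000

Answer: 000110011100000000 (26368)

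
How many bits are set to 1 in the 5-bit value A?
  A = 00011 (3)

00011
1-bits at positions (from bit 0 = LSB): 0, 1
Count = 2

Answer: 2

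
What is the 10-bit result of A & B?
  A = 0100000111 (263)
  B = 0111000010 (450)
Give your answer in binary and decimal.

Apply & to each column (1 only where both bits are 1):
  0100000111
& 0111000010
------------
  0100000010

Answer: 0100000010 (258)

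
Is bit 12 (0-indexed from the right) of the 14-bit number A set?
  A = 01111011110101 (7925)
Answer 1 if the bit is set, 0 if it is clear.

Bit 12 is the 13th from the right.
  01111011110101
   ^
That bit is 1.

Answer: 1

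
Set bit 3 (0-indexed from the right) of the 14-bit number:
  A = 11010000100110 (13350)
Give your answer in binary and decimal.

Mask = 1 << 3 = 00000000001000
Bit 3 of A is 0, so OR-ing with the mask flips it to 1.
  11010000100110
| 00000000001000
----------------
  11010000101110

Answer: 11010000101110 (13358)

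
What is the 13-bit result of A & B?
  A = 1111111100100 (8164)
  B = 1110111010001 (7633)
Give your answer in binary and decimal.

Apply & to each column (1 only where both bits are 1):
  1111111100100
& 1110111010001
---------------
  1110111000000

Answer: 1110111000000 (7616)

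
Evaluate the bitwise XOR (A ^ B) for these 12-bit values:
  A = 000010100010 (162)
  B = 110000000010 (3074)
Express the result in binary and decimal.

Apply ^ to each column (1 where bits differ):
  000010100010
^ 110000000010
--------------
  110010100000

Answer: 110010100000 (3232)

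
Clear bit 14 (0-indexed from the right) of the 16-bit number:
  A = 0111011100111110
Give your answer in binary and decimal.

Mask = ~(1 << 14) = 1011111111111111
Bit 14 of A is 1, so AND-ing with the mask clears it to 0.
  0111011100111110
& 1011111111111111
------------------
  0011011100111110

Answer: 0011011100111110 (14142)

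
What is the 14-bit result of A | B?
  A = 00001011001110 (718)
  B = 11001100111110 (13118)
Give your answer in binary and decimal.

Apply | to each column (1 where either bit is 1):
  00001011001110
| 11001100111110
----------------
  11001111111110

Answer: 11001111111110 (13310)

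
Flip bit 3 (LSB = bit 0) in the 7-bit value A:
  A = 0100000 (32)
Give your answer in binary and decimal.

Mask = 1 << 3 = 0001000
Bit 3 of A is 0; XOR with the mask flips it to 1.
  0100000
^ 0001000
---------
  0101000

Answer: 0101000 (40)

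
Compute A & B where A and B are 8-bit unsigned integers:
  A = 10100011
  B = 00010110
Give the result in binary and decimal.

Apply & to each column (1 only where both bits are 1):
  10100011
& 00010110
----------
  00000010

Answer: 00000010 (2)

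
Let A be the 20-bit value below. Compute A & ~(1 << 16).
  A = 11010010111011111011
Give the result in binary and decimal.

Mask = ~(1 << 16) = 11101111111111111111
Bit 16 of A is 1, so AND-ing with the mask clears it to 0.
  11010010111011111011
& 11101111111111111111
----------------------
  11000010111011111011

Answer: 11000010111011111011 (798459)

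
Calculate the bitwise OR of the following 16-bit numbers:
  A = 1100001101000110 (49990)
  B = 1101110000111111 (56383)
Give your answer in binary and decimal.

Apply | to each column (1 where either bit is 1):
  1100001101000110
| 1101110000111111
------------------
  1101111101111111

Answer: 1101111101111111 (57215)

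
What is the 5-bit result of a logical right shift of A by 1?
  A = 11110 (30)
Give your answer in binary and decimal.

Logical shift right by 1: drop the bottom 1 bit(s), prepend 1 zero(s) on the left.
  11110  ->  keep [1111], discard [0], prepend 0
= 01111

Answer: 01111 (15)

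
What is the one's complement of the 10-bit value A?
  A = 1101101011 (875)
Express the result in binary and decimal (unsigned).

Flip each bit (0->1, 1->0):
  1101101011
  0010010100

Answer: 0010010100 (148)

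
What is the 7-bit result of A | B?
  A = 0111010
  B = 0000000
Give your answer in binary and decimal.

Apply | to each column (1 where either bit is 1):
  0111010
| 0000000
---------
  0111010

Answer: 0111010 (58)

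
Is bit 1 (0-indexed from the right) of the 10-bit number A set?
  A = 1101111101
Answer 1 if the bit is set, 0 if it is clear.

Bit 1 is the 2nd from the right.
  1101111101
          ^
That bit is 0.

Answer: 0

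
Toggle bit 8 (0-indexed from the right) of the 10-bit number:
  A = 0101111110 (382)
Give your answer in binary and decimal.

Mask = 1 << 8 = 0100000000
Bit 8 of A is 1; XOR with the mask flips it to 0.
  0101111110
^ 0100000000
------------
  0001111110

Answer: 0001111110 (126)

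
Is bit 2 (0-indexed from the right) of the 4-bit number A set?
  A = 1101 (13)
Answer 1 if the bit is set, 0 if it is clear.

Bit 2 is the 3rd from the right.
  1101
   ^
That bit is 1.

Answer: 1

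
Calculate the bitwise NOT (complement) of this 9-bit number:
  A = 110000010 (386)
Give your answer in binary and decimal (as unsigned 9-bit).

Flip each bit (0->1, 1->0):
  110000010
  001111101

Answer: 001111101 (125)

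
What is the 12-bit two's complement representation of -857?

1. Binary of +857:  001101011001
2. Invert bits:     110010100110
3. Add 1:           110010100111

Answer: 110010100111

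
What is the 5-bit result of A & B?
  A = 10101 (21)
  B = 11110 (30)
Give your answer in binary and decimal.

Apply & to each column (1 only where both bits are 1):
  10101
& 11110
-------
  10100

Answer: 10100 (20)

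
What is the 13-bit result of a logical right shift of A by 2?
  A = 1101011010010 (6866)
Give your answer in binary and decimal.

Logical shift right by 2: drop the bottom 2 bit(s), prepend 2 zero(s) on the left.
  1101011010010  ->  keep [11010110100], discard [10], prepend 00
= 0011010110100

Answer: 0011010110100 (1716)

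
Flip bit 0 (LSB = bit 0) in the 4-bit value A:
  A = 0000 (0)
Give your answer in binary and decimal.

Mask = 1 << 0 = 0001
Bit 0 of A is 0; XOR with the mask flips it to 1.
  0000
^ 0001
------
  0001

Answer: 0001 (1)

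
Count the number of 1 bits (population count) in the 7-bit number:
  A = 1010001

1010001
1-bits at positions (from bit 0 = LSB): 0, 4, 6
Count = 3

Answer: 3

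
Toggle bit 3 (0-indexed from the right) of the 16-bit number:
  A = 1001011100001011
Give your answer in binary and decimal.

Mask = 1 << 3 = 0000000000001000
Bit 3 of A is 1; XOR with the mask flips it to 0.
  1001011100001011
^ 0000000000001000
------------------
  1001011100000011

Answer: 1001011100000011 (38659)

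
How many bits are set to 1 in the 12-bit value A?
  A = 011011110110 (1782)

011011110110
1-bits at positions (from bit 0 = LSB): 1, 2, 4, 5, 6, 7, 9, 10
Count = 8

Answer: 8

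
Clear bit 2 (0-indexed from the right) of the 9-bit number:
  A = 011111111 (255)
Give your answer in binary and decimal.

Mask = ~(1 << 2) = 111111011
Bit 2 of A is 1, so AND-ing with the mask clears it to 0.
  011111111
& 111111011
-----------
  011111011

Answer: 011111011 (251)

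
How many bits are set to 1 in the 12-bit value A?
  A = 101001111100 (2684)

101001111100
1-bits at positions (from bit 0 = LSB): 2, 3, 4, 5, 6, 9, 11
Count = 7

Answer: 7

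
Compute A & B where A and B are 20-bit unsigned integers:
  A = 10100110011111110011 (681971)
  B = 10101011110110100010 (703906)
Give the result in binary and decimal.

Apply & to each column (1 only where both bits are 1):
  10100110011111110011
& 10101011110110100010
----------------------
  10100010010110100010

Answer: 10100010010110100010 (664994)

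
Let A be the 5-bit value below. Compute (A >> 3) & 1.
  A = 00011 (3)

Bit 3 is the 4th from the right.
  00011
   ^
That bit is 0.

Answer: 0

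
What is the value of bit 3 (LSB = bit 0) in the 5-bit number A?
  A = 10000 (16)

Bit 3 is the 4th from the right.
  10000
   ^
That bit is 0.

Answer: 0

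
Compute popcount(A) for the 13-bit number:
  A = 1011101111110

1011101111110
1-bits at positions (from bit 0 = LSB): 1, 2, 3, 4, 5, 6, 8, 9, 10, 12
Count = 10

Answer: 10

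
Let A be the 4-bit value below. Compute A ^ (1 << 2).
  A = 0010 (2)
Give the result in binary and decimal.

Mask = 1 << 2 = 0100
Bit 2 of A is 0; XOR with the mask flips it to 1.
  0010
^ 0100
------
  0110

Answer: 0110 (6)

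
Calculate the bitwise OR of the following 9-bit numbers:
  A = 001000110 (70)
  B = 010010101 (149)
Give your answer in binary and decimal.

Apply | to each column (1 where either bit is 1):
  001000110
| 010010101
-----------
  011010111

Answer: 011010111 (215)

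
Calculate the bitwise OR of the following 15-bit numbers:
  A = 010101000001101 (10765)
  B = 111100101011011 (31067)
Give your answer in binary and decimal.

Apply | to each column (1 where either bit is 1):
  010101000001101
| 111100101011011
-----------------
  111101101011111

Answer: 111101101011111 (31583)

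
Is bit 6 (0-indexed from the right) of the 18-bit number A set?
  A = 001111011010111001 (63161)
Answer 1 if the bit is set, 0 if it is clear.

Bit 6 is the 7th from the right.
  001111011010111001
             ^
That bit is 0.

Answer: 0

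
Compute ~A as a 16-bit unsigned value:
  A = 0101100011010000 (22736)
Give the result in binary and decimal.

Flip each bit (0->1, 1->0):
  0101100011010000
  1010011100101111

Answer: 1010011100101111 (42799)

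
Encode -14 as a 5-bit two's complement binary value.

1. Binary of +14:  01110
2. Invert bits:     10001
3. Add 1:           10010

Answer: 10010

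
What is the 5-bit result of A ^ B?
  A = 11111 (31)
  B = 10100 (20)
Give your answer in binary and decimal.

Apply ^ to each column (1 where bits differ):
  11111
^ 10100
-------
  01011

Answer: 01011 (11)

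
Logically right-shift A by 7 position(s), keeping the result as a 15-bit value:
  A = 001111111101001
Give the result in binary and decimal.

Logical shift right by 7: drop the bottom 7 bit(s), prepend 7 zero(s) on the left.
  001111111101001  ->  keep [00111111], discard [1101001], prepend 0000000
= 000000000111111

Answer: 000000000111111 (63)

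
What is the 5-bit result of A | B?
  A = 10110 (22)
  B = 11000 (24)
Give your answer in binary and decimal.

Apply | to each column (1 where either bit is 1):
  10110
| 11000
-------
  11110

Answer: 11110 (30)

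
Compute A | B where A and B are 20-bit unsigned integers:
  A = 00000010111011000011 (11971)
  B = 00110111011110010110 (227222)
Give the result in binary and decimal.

Apply | to each column (1 where either bit is 1):
  00000010111011000011
| 00110111011110010110
----------------------
  00110111111111010111

Answer: 00110111111111010111 (229335)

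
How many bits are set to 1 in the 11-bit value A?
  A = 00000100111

00000100111
1-bits at positions (from bit 0 = LSB): 0, 1, 2, 5
Count = 4

Answer: 4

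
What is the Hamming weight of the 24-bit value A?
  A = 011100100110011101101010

011100100110011101101010
1-bits at positions (from bit 0 = LSB): 1, 3, 5, 6, 8, 9, 10, 13, 14, 17, 20, 21, 22
Count = 13

Answer: 13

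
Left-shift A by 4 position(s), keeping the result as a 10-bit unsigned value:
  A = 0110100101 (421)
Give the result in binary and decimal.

Shift left by 4: drop the top 4 bit(s), append 4 zero(s) on the right.
  0110100101  ->  discard [0110], keep [100101], append 0000
= 1001010000

Answer: 1001010000 (592)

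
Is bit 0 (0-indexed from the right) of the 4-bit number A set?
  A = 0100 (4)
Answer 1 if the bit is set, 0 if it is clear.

Bit 0 is the 1st from the right.
  0100
     ^
That bit is 0.

Answer: 0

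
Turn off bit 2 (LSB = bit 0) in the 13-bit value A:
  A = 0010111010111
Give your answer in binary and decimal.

Mask = ~(1 << 2) = 1111111111011
Bit 2 of A is 1, so AND-ing with the mask clears it to 0.
  0010111010111
& 1111111111011
---------------
  0010111010011

Answer: 0010111010011 (1491)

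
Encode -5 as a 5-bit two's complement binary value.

1. Binary of +5:  00101
2. Invert bits:     11010
3. Add 1:           11011

Answer: 11011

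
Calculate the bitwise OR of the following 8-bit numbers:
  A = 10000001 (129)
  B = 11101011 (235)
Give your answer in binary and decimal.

Apply | to each column (1 where either bit is 1):
  10000001
| 11101011
----------
  11101011

Answer: 11101011 (235)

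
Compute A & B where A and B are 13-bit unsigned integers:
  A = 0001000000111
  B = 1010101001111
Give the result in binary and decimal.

Apply & to each column (1 only where both bits are 1):
  0001000000111
& 1010101001111
---------------
  0000000000111

Answer: 0000000000111 (7)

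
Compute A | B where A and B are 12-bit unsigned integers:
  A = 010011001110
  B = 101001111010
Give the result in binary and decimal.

Apply | to each column (1 where either bit is 1):
  010011001110
| 101001111010
--------------
  111011111110

Answer: 111011111110 (3838)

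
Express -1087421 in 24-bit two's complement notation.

1. Binary of +1087421:  000100001001011110111101
2. Invert bits:     111011110110100001000010
3. Add 1:           111011110110100001000011

Answer: 111011110110100001000011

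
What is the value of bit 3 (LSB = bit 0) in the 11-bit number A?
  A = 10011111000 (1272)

Bit 3 is the 4th from the right.
  10011111000
         ^
That bit is 1.

Answer: 1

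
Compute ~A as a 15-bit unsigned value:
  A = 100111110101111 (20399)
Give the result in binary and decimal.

Flip each bit (0->1, 1->0):
  100111110101111
  011000001010000

Answer: 011000001010000 (12368)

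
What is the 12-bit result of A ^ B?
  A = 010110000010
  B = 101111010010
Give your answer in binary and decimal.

Apply ^ to each column (1 where bits differ):
  010110000010
^ 101111010010
--------------
  111001010000

Answer: 111001010000 (3664)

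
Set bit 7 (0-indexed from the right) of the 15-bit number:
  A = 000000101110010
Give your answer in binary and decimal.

Mask = 1 << 7 = 000000010000000
Bit 7 of A is 0, so OR-ing with the mask flips it to 1.
  000000101110010
| 000000010000000
-----------------
  000000111110010

Answer: 000000111110010 (498)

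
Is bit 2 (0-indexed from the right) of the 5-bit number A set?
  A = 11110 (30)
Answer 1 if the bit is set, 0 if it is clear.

Bit 2 is the 3rd from the right.
  11110
    ^
That bit is 1.

Answer: 1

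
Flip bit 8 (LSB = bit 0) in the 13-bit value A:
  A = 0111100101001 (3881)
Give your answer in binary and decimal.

Mask = 1 << 8 = 0000100000000
Bit 8 of A is 1; XOR with the mask flips it to 0.
  0111100101001
^ 0000100000000
---------------
  0111000101001

Answer: 0111000101001 (3625)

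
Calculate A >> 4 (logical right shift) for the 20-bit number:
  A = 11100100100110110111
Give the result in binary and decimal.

Logical shift right by 4: drop the bottom 4 bit(s), prepend 4 zero(s) on the left.
  11100100100110110111  ->  keep [1110010010011011], discard [0111], prepend 0000
= 00001110010010011011

Answer: 00001110010010011011 (58523)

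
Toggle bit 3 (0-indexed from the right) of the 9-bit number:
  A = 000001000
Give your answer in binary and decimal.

Mask = 1 << 3 = 000001000
Bit 3 of A is 1; XOR with the mask flips it to 0.
  000001000
^ 000001000
-----------
  000000000

Answer: 000000000 (0)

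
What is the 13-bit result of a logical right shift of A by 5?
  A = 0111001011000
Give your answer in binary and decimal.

Logical shift right by 5: drop the bottom 5 bit(s), prepend 5 zero(s) on the left.
  0111001011000  ->  keep [01110010], discard [11000], prepend 00000
= 0000001110010

Answer: 0000001110010 (114)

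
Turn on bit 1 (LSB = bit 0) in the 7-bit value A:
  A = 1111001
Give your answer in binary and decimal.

Mask = 1 << 1 = 0000010
Bit 1 of A is 0, so OR-ing with the mask flips it to 1.
  1111001
| 0000010
---------
  1111011

Answer: 1111011 (123)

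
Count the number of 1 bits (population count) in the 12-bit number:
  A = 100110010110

100110010110
1-bits at positions (from bit 0 = LSB): 1, 2, 4, 7, 8, 11
Count = 6

Answer: 6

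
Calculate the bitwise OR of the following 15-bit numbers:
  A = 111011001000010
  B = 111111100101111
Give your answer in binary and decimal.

Apply | to each column (1 where either bit is 1):
  111011001000010
| 111111100101111
-----------------
  111111101101111

Answer: 111111101101111 (32623)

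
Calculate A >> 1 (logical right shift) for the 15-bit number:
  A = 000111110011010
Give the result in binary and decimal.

Logical shift right by 1: drop the bottom 1 bit(s), prepend 1 zero(s) on the left.
  000111110011010  ->  keep [00011111001101], discard [0], prepend 0
= 000011111001101

Answer: 000011111001101 (1997)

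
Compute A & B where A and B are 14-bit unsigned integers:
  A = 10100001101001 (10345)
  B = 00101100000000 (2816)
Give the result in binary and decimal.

Apply & to each column (1 only where both bits are 1):
  10100001101001
& 00101100000000
----------------
  00100000000000

Answer: 00100000000000 (2048)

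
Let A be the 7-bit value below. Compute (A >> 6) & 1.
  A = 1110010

Bit 6 is the 7th from the right.
  1110010
  ^
That bit is 1.

Answer: 1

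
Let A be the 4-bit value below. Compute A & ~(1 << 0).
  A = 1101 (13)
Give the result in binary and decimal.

Mask = ~(1 << 0) = 1110
Bit 0 of A is 1, so AND-ing with the mask clears it to 0.
  1101
& 1110
------
  1100

Answer: 1100 (12)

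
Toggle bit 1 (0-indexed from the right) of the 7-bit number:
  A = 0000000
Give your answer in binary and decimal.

Mask = 1 << 1 = 0000010
Bit 1 of A is 0; XOR with the mask flips it to 1.
  0000000
^ 0000010
---------
  0000010

Answer: 0000010 (2)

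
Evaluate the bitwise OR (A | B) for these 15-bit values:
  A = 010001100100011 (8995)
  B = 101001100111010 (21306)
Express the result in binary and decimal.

Apply | to each column (1 where either bit is 1):
  010001100100011
| 101001100111010
-----------------
  111001100111011

Answer: 111001100111011 (29499)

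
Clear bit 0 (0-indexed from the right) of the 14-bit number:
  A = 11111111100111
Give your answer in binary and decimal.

Mask = ~(1 << 0) = 11111111111110
Bit 0 of A is 1, so AND-ing with the mask clears it to 0.
  11111111100111
& 11111111111110
----------------
  11111111100110

Answer: 11111111100110 (16358)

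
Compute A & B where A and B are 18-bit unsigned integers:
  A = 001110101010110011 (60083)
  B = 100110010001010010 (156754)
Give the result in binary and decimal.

Apply & to each column (1 only where both bits are 1):
  001110101010110011
& 100110010001010010
--------------------
  000110000000010010

Answer: 000110000000010010 (24594)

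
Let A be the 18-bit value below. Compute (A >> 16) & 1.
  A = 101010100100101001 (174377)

Bit 16 is the 17th from the right.
  101010100100101001
   ^
That bit is 0.

Answer: 0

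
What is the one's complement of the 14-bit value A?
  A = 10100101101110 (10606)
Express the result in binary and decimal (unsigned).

Flip each bit (0->1, 1->0):
  10100101101110
  01011010010001

Answer: 01011010010001 (5777)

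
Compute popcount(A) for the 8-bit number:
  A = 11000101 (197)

11000101
1-bits at positions (from bit 0 = LSB): 0, 2, 6, 7
Count = 4

Answer: 4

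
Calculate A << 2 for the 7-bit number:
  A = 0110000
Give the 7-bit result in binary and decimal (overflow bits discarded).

Shift left by 2: drop the top 2 bit(s), append 2 zero(s) on the right.
  0110000  ->  discard [01], keep [10000], append 00
= 1000000

Answer: 1000000 (64)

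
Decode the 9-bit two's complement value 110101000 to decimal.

MSB is 1, so the value is negative. Find the magnitude:
1. Invert bits:  001010111
2. Add 1:        001011000  = 88
3. Apply sign:   -88

Answer: -88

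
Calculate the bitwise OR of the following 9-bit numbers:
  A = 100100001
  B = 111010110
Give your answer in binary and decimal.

Apply | to each column (1 where either bit is 1):
  100100001
| 111010110
-----------
  111110111

Answer: 111110111 (503)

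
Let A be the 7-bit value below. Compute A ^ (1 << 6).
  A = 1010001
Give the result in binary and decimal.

Mask = 1 << 6 = 1000000
Bit 6 of A is 1; XOR with the mask flips it to 0.
  1010001
^ 1000000
---------
  0010001

Answer: 0010001 (17)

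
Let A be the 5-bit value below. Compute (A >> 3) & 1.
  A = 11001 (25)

Bit 3 is the 4th from the right.
  11001
   ^
That bit is 1.

Answer: 1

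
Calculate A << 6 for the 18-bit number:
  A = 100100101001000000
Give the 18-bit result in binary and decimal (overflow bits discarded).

Shift left by 6: drop the top 6 bit(s), append 6 zero(s) on the right.
  100100101001000000  ->  discard [100100], keep [101001000000], append 000000
= 101001000000000000

Answer: 101001000000000000 (167936)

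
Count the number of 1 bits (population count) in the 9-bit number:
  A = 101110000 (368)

101110000
1-bits at positions (from bit 0 = LSB): 4, 5, 6, 8
Count = 4

Answer: 4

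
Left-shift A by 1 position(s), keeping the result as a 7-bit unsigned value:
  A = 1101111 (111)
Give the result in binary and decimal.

Shift left by 1: drop the top 1 bit(s), append 1 zero(s) on the right.
  1101111  ->  discard [1], keep [101111], append 0
= 1011110

Answer: 1011110 (94)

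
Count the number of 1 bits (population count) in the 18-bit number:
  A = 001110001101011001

001110001101011001
1-bits at positions (from bit 0 = LSB): 0, 3, 4, 6, 8, 9, 13, 14, 15
Count = 9

Answer: 9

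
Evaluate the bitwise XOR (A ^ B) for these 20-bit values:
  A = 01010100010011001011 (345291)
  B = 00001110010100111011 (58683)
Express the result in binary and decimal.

Apply ^ to each column (1 where bits differ):
  01010100010011001011
^ 00001110010100111011
----------------------
  01011010000111110000

Answer: 01011010000111110000 (369136)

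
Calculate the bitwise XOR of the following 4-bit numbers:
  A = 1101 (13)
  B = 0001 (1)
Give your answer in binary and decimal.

Apply ^ to each column (1 where bits differ):
  1101
^ 0001
------
  1100

Answer: 1100 (12)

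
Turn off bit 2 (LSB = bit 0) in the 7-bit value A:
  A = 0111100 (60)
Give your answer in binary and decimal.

Mask = ~(1 << 2) = 1111011
Bit 2 of A is 1, so AND-ing with the mask clears it to 0.
  0111100
& 1111011
---------
  0111000

Answer: 0111000 (56)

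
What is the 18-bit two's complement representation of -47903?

1. Binary of +47903:  001011101100011111
2. Invert bits:     110100010011100000
3. Add 1:           110100010011100001

Answer: 110100010011100001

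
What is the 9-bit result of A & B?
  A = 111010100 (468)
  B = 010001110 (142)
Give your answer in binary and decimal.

Apply & to each column (1 only where both bits are 1):
  111010100
& 010001110
-----------
  010000100

Answer: 010000100 (132)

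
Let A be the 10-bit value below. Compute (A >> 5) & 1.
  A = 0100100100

Bit 5 is the 6th from the right.
  0100100100
      ^
That bit is 1.

Answer: 1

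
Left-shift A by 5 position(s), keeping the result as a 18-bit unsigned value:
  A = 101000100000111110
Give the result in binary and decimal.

Shift left by 5: drop the top 5 bit(s), append 5 zero(s) on the right.
  101000100000111110  ->  discard [10100], keep [0100000111110], append 00000
= 010000011111000000

Answer: 010000011111000000 (67520)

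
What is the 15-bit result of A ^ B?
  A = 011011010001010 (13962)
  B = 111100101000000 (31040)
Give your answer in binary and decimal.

Apply ^ to each column (1 where bits differ):
  011011010001010
^ 111100101000000
-----------------
  100111111001010

Answer: 100111111001010 (20426)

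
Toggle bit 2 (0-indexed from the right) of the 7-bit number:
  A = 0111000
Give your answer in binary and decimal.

Mask = 1 << 2 = 0000100
Bit 2 of A is 0; XOR with the mask flips it to 1.
  0111000
^ 0000100
---------
  0111100

Answer: 0111100 (60)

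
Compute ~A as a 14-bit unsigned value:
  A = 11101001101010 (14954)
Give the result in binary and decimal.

Flip each bit (0->1, 1->0):
  11101001101010
  00010110010101

Answer: 00010110010101 (1429)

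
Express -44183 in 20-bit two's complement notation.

1. Binary of +44183:  00001010110010010111
2. Invert bits:     11110101001101101000
3. Add 1:           11110101001101101001

Answer: 11110101001101101001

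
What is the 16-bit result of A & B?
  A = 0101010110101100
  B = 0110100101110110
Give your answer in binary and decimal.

Apply & to each column (1 only where both bits are 1):
  0101010110101100
& 0110100101110110
------------------
  0100000100100100

Answer: 0100000100100100 (16676)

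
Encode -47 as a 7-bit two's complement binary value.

1. Binary of +47:  0101111
2. Invert bits:     1010000
3. Add 1:           1010001

Answer: 1010001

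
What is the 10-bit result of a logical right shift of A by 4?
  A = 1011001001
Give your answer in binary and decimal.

Logical shift right by 4: drop the bottom 4 bit(s), prepend 4 zero(s) on the left.
  1011001001  ->  keep [101100], discard [1001], prepend 0000
= 0000101100

Answer: 0000101100 (44)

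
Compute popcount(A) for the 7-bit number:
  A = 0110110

0110110
1-bits at positions (from bit 0 = LSB): 1, 2, 4, 5
Count = 4

Answer: 4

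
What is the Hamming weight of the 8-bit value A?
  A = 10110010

10110010
1-bits at positions (from bit 0 = LSB): 1, 4, 5, 7
Count = 4

Answer: 4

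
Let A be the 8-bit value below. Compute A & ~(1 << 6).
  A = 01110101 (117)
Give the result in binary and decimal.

Mask = ~(1 << 6) = 10111111
Bit 6 of A is 1, so AND-ing with the mask clears it to 0.
  01110101
& 10111111
----------
  00110101

Answer: 00110101 (53)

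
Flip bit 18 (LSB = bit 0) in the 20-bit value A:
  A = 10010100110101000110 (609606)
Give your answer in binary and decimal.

Mask = 1 << 18 = 01000000000000000000
Bit 18 of A is 0; XOR with the mask flips it to 1.
  10010100110101000110
^ 01000000000000000000
----------------------
  11010100110101000110

Answer: 11010100110101000110 (871750)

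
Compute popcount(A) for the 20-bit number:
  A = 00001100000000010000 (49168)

00001100000000010000
1-bits at positions (from bit 0 = LSB): 4, 14, 15
Count = 3

Answer: 3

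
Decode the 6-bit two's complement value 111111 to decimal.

MSB is 1, so the value is negative. Find the magnitude:
1. Invert bits:  000000
2. Add 1:        000001  = 1
3. Apply sign:   -1

Answer: -1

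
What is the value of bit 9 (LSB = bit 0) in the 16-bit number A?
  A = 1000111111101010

Bit 9 is the 10th from the right.
  1000111111101010
        ^
That bit is 1.

Answer: 1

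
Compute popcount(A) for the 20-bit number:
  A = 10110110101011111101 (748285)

10110110101011111101
1-bits at positions (from bit 0 = LSB): 0, 2, 3, 4, 5, 6, 7, 9, 11, 13, 14, 16, 17, 19
Count = 14

Answer: 14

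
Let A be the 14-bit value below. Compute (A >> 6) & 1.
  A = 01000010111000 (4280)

Bit 6 is the 7th from the right.
  01000010111000
         ^
That bit is 0.

Answer: 0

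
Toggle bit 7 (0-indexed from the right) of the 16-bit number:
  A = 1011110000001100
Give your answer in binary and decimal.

Mask = 1 << 7 = 0000000010000000
Bit 7 of A is 0; XOR with the mask flips it to 1.
  1011110000001100
^ 0000000010000000
------------------
  1011110010001100

Answer: 1011110010001100 (48268)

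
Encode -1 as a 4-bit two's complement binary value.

1. Binary of +1:  0001
2. Invert bits:     1110
3. Add 1:           1111

Answer: 1111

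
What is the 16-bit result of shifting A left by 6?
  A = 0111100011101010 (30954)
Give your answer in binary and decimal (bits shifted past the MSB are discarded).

Shift left by 6: drop the top 6 bit(s), append 6 zero(s) on the right.
  0111100011101010  ->  discard [011110], keep [0011101010], append 000000
= 0011101010000000

Answer: 0011101010000000 (14976)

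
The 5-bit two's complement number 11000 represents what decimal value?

MSB is 1, so the value is negative. Find the magnitude:
1. Invert bits:  00111
2. Add 1:        01000  = 8
3. Apply sign:   -8

Answer: -8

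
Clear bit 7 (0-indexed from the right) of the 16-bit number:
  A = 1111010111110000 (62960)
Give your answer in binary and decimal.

Mask = ~(1 << 7) = 1111111101111111
Bit 7 of A is 1, so AND-ing with the mask clears it to 0.
  1111010111110000
& 1111111101111111
------------------
  1111010101110000

Answer: 1111010101110000 (62832)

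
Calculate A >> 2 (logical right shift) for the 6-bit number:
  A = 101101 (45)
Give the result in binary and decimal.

Logical shift right by 2: drop the bottom 2 bit(s), prepend 2 zero(s) on the left.
  101101  ->  keep [1011], discard [01], prepend 00
= 001011

Answer: 001011 (11)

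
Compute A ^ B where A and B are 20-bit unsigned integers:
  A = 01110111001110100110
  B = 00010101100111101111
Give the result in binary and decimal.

Apply ^ to each column (1 where bits differ):
  01110111001110100110
^ 00010101100111101111
----------------------
  01100010101001001001

Answer: 01100010101001001001 (404041)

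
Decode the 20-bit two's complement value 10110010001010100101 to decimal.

MSB is 1, so the value is negative. Find the magnitude:
1. Invert bits:  01001101110101011010
2. Add 1:        01001101110101011011  = 318811
3. Apply sign:   -318811

Answer: -318811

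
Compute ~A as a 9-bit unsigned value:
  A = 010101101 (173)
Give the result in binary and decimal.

Flip each bit (0->1, 1->0):
  010101101
  101010010

Answer: 101010010 (338)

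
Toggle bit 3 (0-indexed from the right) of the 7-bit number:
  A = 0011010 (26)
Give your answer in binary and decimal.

Mask = 1 << 3 = 0001000
Bit 3 of A is 1; XOR with the mask flips it to 0.
  0011010
^ 0001000
---------
  0010010

Answer: 0010010 (18)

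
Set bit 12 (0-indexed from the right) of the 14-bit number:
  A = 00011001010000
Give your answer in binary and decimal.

Mask = 1 << 12 = 01000000000000
Bit 12 of A is 0, so OR-ing with the mask flips it to 1.
  00011001010000
| 01000000000000
----------------
  01011001010000

Answer: 01011001010000 (5712)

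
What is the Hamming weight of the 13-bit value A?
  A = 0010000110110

0010000110110
1-bits at positions (from bit 0 = LSB): 1, 2, 4, 5, 10
Count = 5

Answer: 5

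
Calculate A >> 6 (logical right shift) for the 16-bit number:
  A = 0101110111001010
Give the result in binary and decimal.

Logical shift right by 6: drop the bottom 6 bit(s), prepend 6 zero(s) on the left.
  0101110111001010  ->  keep [0101110111], discard [001010], prepend 000000
= 0000000101110111

Answer: 0000000101110111 (375)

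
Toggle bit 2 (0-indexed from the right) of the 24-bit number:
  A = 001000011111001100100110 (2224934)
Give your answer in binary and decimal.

Mask = 1 << 2 = 000000000000000000000100
Bit 2 of A is 1; XOR with the mask flips it to 0.
  001000011111001100100110
^ 000000000000000000000100
--------------------------
  001000011111001100100010

Answer: 001000011111001100100010 (2224930)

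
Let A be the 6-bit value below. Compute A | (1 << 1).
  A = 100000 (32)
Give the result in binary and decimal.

Mask = 1 << 1 = 000010
Bit 1 of A is 0, so OR-ing with the mask flips it to 1.
  100000
| 000010
--------
  100010

Answer: 100010 (34)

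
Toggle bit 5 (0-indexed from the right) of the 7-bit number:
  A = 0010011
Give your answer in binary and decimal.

Mask = 1 << 5 = 0100000
Bit 5 of A is 0; XOR with the mask flips it to 1.
  0010011
^ 0100000
---------
  0110011

Answer: 0110011 (51)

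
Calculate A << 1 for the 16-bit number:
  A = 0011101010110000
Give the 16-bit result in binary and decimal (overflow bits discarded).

Shift left by 1: drop the top 1 bit(s), append 1 zero(s) on the right.
  0011101010110000  ->  discard [0], keep [011101010110000], append 0
= 0111010101100000

Answer: 0111010101100000 (30048)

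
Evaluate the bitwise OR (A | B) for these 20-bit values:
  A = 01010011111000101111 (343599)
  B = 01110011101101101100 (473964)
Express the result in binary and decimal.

Apply | to each column (1 where either bit is 1):
  01010011111000101111
| 01110011101101101100
----------------------
  01110011111101101111

Answer: 01110011111101101111 (474991)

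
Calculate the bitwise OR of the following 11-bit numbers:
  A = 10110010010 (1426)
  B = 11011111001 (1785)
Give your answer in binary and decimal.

Apply | to each column (1 where either bit is 1):
  10110010010
| 11011111001
-------------
  11111111011

Answer: 11111111011 (2043)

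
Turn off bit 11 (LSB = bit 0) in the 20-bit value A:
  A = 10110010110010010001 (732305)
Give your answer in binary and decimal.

Mask = ~(1 << 11) = 11111111011111111111
Bit 11 of A is 1, so AND-ing with the mask clears it to 0.
  10110010110010010001
& 11111111011111111111
----------------------
  10110010010010010001

Answer: 10110010010010010001 (730257)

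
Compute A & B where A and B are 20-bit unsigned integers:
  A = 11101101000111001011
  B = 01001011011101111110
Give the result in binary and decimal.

Apply & to each column (1 only where both bits are 1):
  11101101000111001011
& 01001011011101111110
----------------------
  01001001000101001010

Answer: 01001001000101001010 (299338)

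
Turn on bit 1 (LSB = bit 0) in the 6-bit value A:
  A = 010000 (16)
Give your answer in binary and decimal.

Mask = 1 << 1 = 000010
Bit 1 of A is 0, so OR-ing with the mask flips it to 1.
  010000
| 000010
--------
  010010

Answer: 010010 (18)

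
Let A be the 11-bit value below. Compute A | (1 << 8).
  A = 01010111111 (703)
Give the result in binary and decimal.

Mask = 1 << 8 = 00100000000
Bit 8 of A is 0, so OR-ing with the mask flips it to 1.
  01010111111
| 00100000000
-------------
  01110111111

Answer: 01110111111 (959)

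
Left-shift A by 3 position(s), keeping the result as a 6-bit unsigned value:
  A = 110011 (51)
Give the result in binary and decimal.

Shift left by 3: drop the top 3 bit(s), append 3 zero(s) on the right.
  110011  ->  discard [110], keep [011], append 000
= 011000

Answer: 011000 (24)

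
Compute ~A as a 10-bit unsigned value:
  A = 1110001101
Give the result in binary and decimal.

Flip each bit (0->1, 1->0):
  1110001101
  0001110010

Answer: 0001110010 (114)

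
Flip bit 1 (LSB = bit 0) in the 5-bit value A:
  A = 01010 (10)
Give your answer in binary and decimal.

Mask = 1 << 1 = 00010
Bit 1 of A is 1; XOR with the mask flips it to 0.
  01010
^ 00010
-------
  01000

Answer: 01000 (8)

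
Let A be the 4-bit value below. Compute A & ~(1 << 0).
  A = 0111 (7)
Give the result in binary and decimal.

Mask = ~(1 << 0) = 1110
Bit 0 of A is 1, so AND-ing with the mask clears it to 0.
  0111
& 1110
------
  0110

Answer: 0110 (6)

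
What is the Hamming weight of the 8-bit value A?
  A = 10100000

10100000
1-bits at positions (from bit 0 = LSB): 5, 7
Count = 2

Answer: 2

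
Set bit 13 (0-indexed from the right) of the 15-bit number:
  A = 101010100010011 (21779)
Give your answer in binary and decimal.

Mask = 1 << 13 = 010000000000000
Bit 13 of A is 0, so OR-ing with the mask flips it to 1.
  101010100010011
| 010000000000000
-----------------
  111010100010011

Answer: 111010100010011 (29971)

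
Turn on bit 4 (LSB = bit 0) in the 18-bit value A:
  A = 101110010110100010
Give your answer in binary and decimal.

Mask = 1 << 4 = 000000000000010000
Bit 4 of A is 0, so OR-ing with the mask flips it to 1.
  101110010110100010
| 000000000000010000
--------------------
  101110010110110010

Answer: 101110010110110010 (189874)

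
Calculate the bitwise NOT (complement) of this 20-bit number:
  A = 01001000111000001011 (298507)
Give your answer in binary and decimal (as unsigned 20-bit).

Flip each bit (0->1, 1->0):
  01001000111000001011
  10110111000111110100

Answer: 10110111000111110100 (750068)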